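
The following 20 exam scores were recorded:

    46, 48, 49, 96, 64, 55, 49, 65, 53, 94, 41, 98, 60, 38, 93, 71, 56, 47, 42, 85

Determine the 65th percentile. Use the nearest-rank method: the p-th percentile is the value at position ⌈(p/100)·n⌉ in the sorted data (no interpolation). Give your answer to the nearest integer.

64

Sorted: 38, 41, 42, 46, 47, 48, 49, 49, 53, 55, 56, 60, 64, 65, 71, 85, 93, 94, 96, 98.
n = 20.
Position = ⌈65/100 · 20⌉ = ⌈13⌉ = 13.
The value at rank 13 is 64.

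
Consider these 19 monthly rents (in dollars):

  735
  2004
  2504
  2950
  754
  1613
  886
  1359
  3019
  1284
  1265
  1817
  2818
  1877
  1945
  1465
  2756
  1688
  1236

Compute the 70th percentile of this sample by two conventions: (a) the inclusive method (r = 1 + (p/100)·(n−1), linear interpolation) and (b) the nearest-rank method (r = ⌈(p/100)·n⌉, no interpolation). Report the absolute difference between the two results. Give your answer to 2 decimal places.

23.60

Sorted: 735, 754, 886, 1236, 1265, 1284, 1359, 1465, 1613, 1688, 1817, 1877, 1945, 2004, 2504, 2756, 2818, 2950, 3019.
n = 19.
(a) r = 13.6; between ranks 13 (1945) and 14 (2004): 1980.4.
(b) the nearest-rank method: rank 14 → 2004.
|1980.4 − 2004| = 23.6.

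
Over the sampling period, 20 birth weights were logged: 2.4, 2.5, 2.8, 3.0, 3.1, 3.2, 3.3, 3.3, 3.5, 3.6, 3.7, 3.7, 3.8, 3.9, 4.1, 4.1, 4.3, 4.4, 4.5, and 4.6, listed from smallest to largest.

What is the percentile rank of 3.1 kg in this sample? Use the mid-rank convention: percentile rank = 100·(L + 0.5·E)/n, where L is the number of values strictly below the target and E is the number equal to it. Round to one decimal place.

Count below 3.1: L = 4; count equal: E = 1; n = 20.
Percentile rank = 100·(4 + 0.5·1)/20 = 100·4.5/20 = 22.5.

22.5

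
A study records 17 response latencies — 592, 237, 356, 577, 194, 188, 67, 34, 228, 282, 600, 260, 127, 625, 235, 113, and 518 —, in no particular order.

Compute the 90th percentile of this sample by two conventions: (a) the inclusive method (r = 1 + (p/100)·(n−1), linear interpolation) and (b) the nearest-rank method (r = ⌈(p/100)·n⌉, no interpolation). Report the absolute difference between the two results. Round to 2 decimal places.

4.80

Sorted: 34, 67, 113, 127, 188, 194, 228, 235, 237, 260, 282, 356, 518, 577, 592, 600, 625.
n = 17.
(a) r = 15.4; between ranks 15 (592) and 16 (600): 595.2.
(b) the nearest-rank method: rank 16 → 600.
|595.2 − 600| = 4.8.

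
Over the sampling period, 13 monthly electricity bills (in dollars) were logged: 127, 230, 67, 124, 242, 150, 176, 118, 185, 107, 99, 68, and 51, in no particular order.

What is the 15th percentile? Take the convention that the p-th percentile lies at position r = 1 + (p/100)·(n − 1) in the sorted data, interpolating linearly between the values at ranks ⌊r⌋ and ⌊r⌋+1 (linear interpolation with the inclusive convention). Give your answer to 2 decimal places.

Sorted: 51, 67, 68, 99, 107, 118, 124, 127, 150, 176, 185, 230, 242.
n = 13.
r = 1 + (15/100)·(13 − 1) = 1 + 1.8 = 2.8.
Rank 2 is 67 and rank 3 is 68.
Interpolate: 67 + 0.8·(68 − 67) = 67 + 0.8·1 = 67.8.

67.80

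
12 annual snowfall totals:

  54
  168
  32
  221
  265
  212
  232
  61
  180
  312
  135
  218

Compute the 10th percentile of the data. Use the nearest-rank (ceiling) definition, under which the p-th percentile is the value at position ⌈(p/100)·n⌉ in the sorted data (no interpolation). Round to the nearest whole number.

54

Sorted: 32, 54, 61, 135, 168, 180, 212, 218, 221, 232, 265, 312.
n = 12.
Position = ⌈10/100 · 12⌉ = ⌈1.2⌉ = 2.
The value at rank 2 is 54.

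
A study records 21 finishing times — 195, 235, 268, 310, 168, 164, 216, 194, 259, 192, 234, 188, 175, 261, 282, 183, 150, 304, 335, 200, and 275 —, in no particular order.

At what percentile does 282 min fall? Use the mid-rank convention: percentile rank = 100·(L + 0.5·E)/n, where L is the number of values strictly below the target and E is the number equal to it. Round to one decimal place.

Sorted: 150, 164, 168, 175, 183, 188, 192, 194, 195, 200, 216, 234, 235, 259, 261, 268, 275, 282, 304, 310, 335.
Count below 282: L = 17; count equal: E = 1; n = 21.
Percentile rank = 100·(17 + 0.5·1)/21 = 100·17.5/21 = 83.33.

83.3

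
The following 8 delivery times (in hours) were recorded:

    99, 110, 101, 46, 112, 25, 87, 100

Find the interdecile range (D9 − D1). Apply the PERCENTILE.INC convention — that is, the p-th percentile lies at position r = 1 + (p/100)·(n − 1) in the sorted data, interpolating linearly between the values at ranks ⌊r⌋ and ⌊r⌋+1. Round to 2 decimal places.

Sorted: 25, 46, 87, 99, 100, 101, 110, 112.
n = 8.
P10: r = 1.7; ranks 1–2 are 25, 46; interpolating gives 39.7.
P90: r = 7.3; ranks 7–8 are 110, 112; interpolating gives 110.6.
Difference: 110.6 − 39.7 = 70.9.

70.90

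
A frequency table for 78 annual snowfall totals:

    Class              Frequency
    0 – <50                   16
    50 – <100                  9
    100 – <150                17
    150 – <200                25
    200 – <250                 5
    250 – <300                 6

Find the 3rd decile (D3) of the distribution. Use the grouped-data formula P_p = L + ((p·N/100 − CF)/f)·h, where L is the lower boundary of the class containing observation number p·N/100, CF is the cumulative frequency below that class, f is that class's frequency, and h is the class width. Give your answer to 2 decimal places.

N = 78; target position k = 30/100 · 78 = 23.4.
Cumulative frequencies: 16, 25, 42, 67, 72, 78.
Observation 23.4 falls in the class 50 – <100.
L = 50, CF = 16, f = 9, h = 50.
P30 = 50 + ((23.4 − 16)/9)·50 = 50 + 41.1111 = 91.1111.

91.11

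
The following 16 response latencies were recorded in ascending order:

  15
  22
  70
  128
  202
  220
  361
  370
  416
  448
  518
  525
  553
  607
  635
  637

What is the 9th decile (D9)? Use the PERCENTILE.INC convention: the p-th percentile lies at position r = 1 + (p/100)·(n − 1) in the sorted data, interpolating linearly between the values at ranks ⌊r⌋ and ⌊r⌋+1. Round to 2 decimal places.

621.00

n = 16.
r = 1 + (90/100)·(16 − 1) = 1 + 13.5 = 14.5.
Rank 14 is 607 and rank 15 is 635.
Interpolate: 607 + 0.5·(635 − 607) = 607 + 0.5·28 = 621.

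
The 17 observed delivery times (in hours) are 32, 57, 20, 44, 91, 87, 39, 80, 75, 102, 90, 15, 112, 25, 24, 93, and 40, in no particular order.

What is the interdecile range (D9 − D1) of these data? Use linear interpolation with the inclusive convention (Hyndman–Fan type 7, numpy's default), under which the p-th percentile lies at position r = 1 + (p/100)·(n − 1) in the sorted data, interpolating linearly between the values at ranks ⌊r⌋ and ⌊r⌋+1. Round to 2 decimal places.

74.20

Sorted: 15, 20, 24, 25, 32, 39, 40, 44, 57, 75, 80, 87, 90, 91, 93, 102, 112.
n = 17.
P10: r = 2.6; ranks 2–3 are 20, 24; interpolating gives 22.4.
P90: r = 15.4; ranks 15–16 are 93, 102; interpolating gives 96.6.
Difference: 96.6 − 22.4 = 74.2.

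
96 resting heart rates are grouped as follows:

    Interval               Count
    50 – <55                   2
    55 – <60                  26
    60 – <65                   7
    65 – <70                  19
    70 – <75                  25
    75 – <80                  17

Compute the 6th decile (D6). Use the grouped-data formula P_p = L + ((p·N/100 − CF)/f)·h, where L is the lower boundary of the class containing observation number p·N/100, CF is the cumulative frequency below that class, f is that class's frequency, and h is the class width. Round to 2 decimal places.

70.72

N = 96; target position k = 60/100 · 96 = 57.6.
Cumulative frequencies: 2, 28, 35, 54, 79, 96.
Observation 57.6 falls in the class 70 – <75.
L = 70, CF = 54, f = 25, h = 5.
P60 = 70 + ((57.6 − 54)/25)·5 = 70 + 0.72 = 70.72.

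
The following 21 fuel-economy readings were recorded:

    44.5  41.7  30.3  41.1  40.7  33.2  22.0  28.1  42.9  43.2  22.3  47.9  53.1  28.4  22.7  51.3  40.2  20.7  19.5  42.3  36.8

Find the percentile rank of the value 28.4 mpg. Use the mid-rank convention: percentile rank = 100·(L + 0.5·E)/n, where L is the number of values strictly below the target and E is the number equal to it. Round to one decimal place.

Sorted: 19.5, 20.7, 22.0, 22.3, 22.7, 28.1, 28.4, 30.3, 33.2, 36.8, 40.2, 40.7, 41.1, 41.7, 42.3, 42.9, 43.2, 44.5, 47.9, 51.3, 53.1.
Count below 28.4: L = 6; count equal: E = 1; n = 21.
Percentile rank = 100·(6 + 0.5·1)/21 = 100·6.5/21 = 30.95.

31.0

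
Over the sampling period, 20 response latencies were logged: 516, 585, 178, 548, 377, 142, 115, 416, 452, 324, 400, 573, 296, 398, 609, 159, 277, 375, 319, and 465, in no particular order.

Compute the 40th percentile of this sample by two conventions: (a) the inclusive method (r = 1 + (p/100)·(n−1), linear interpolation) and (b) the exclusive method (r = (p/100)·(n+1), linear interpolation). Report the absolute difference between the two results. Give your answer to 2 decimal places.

10.20

Sorted: 115, 142, 159, 178, 277, 296, 319, 324, 375, 377, 398, 400, 416, 452, 465, 516, 548, 573, 585, 609.
n = 20.
(a) r = 8.6; between ranks 8 (324) and 9 (375): 354.6.
(b) r = 8.4; between ranks 8 (324) and 9 (375): 344.4.
|354.6 − 344.4| = 10.2.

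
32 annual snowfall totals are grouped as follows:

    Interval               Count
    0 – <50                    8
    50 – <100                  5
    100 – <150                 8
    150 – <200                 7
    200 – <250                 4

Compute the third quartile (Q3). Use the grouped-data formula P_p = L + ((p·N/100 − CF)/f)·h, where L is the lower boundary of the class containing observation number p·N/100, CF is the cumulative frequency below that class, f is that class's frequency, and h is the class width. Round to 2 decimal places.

171.43

N = 32; target position k = 75/100 · 32 = 24.
Cumulative frequencies: 8, 13, 21, 28, 32.
Observation 24 falls in the class 150 – <200.
L = 150, CF = 21, f = 7, h = 50.
P75 = 150 + ((24 − 21)/7)·50 = 150 + 21.4286 = 171.429.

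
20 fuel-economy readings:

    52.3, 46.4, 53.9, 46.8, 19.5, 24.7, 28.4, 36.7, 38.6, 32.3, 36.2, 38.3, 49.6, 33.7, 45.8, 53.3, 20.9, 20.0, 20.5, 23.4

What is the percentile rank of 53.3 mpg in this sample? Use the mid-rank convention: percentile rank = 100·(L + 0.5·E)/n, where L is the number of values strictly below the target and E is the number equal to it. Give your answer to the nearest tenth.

Sorted: 19.5, 20.0, 20.5, 20.9, 23.4, 24.7, 28.4, 32.3, 33.7, 36.2, 36.7, 38.3, 38.6, 45.8, 46.4, 46.8, 49.6, 52.3, 53.3, 53.9.
Count below 53.3: L = 18; count equal: E = 1; n = 20.
Percentile rank = 100·(18 + 0.5·1)/20 = 100·18.5/20 = 92.5.

92.5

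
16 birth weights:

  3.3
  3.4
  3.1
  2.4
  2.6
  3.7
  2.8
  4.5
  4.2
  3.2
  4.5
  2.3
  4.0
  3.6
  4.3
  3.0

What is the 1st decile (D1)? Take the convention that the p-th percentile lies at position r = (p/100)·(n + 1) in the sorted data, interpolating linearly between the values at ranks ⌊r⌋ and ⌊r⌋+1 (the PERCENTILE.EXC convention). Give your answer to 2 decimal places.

2.37

Sorted: 2.3, 2.4, 2.6, 2.8, 3.0, 3.1, 3.2, 3.3, 3.4, 3.6, 3.7, 4.0, 4.2, 4.3, 4.5, 4.5.
n = 16.
r = (10/100)·(16 + 1) = 1.7.
Rank 1 is 2.3 and rank 2 is 2.4.
Interpolate: 2.3 + 0.7·(2.4 − 2.3) = 2.3 + 0.7·0.1 = 2.37.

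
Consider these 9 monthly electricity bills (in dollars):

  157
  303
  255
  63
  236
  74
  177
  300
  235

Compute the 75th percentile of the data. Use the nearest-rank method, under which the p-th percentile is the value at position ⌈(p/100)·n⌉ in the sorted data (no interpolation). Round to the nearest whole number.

Sorted: 63, 74, 157, 177, 235, 236, 255, 300, 303.
n = 9.
Position = ⌈75/100 · 9⌉ = ⌈6.75⌉ = 7.
The value at rank 7 is 255.

255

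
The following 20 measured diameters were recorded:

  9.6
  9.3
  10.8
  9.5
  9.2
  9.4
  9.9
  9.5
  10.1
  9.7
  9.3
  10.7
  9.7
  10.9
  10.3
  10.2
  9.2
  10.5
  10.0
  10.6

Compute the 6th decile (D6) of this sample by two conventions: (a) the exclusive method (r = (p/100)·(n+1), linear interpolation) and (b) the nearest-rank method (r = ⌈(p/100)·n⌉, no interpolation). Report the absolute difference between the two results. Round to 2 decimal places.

0.06

Sorted: 9.2, 9.2, 9.3, 9.3, 9.4, 9.5, 9.5, 9.6, 9.7, 9.7, 9.9, 10.0, 10.1, 10.2, 10.3, 10.5, 10.6, 10.7, 10.8, 10.9.
n = 20.
(a) r = 12.6; between ranks 12 (10.0) and 13 (10.1): 10.06.
(b) the nearest-rank method: rank 12 → 10.
|10.06 − 10| = 0.06.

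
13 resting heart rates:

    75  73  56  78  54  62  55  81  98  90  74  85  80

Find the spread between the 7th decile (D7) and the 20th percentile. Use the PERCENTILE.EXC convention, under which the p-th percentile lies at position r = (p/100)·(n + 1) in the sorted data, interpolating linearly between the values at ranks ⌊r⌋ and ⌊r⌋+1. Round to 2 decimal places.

Sorted: 54, 55, 56, 62, 73, 74, 75, 78, 80, 81, 85, 90, 98.
n = 13.
P20: r = 2.8; ranks 2–3 are 55, 56; interpolating gives 55.8.
P70: r = 9.8; ranks 9–10 are 80, 81; interpolating gives 80.8.
Difference: 80.8 − 55.8 = 25.

25.00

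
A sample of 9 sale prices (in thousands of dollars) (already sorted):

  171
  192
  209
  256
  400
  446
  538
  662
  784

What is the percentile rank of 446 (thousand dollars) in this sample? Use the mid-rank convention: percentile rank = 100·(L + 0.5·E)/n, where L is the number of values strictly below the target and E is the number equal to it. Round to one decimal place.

Count below 446: L = 5; count equal: E = 1; n = 9.
Percentile rank = 100·(5 + 0.5·1)/9 = 100·5.5/9 = 61.11.

61.1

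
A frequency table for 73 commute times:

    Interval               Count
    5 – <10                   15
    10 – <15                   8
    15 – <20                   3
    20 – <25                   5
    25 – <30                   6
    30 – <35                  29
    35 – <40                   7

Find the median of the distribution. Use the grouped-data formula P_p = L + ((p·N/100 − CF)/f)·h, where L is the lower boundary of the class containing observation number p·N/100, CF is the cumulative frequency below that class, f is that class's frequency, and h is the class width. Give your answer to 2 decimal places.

29.58

N = 73; target position k = 50/100 · 73 = 36.5.
Cumulative frequencies: 15, 23, 26, 31, 37, 66, 73.
Observation 36.5 falls in the class 25 – <30.
L = 25, CF = 31, f = 6, h = 5.
P50 = 25 + ((36.5 − 31)/6)·5 = 25 + 4.58333 = 29.5833.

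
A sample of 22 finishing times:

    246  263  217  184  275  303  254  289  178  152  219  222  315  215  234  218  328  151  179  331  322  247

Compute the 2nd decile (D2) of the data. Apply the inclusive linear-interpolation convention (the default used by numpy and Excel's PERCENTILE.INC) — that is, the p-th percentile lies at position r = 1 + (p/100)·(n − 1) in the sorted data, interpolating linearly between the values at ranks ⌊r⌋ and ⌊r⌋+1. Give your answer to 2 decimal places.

Sorted: 151, 152, 178, 179, 184, 215, 217, 218, 219, 222, 234, 246, 247, 254, 263, 275, 289, 303, 315, 322, 328, 331.
n = 22.
r = 1 + (20/100)·(22 − 1) = 1 + 4.2 = 5.2.
Rank 5 is 184 and rank 6 is 215.
Interpolate: 184 + 0.2·(215 − 184) = 184 + 0.2·31 = 190.2.

190.20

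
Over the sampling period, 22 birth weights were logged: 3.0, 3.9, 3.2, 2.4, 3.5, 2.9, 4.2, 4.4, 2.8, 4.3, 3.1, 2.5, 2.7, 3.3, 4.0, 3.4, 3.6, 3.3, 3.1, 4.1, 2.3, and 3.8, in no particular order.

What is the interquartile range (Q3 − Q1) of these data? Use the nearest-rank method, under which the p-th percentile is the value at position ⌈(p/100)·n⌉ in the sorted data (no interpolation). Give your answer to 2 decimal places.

1.00

Sorted: 2.3, 2.4, 2.5, 2.7, 2.8, 2.9, 3.0, 3.1, 3.1, 3.2, 3.3, 3.3, 3.4, 3.5, 3.6, 3.8, 3.9, 4.0, 4.1, 4.2, 4.3, 4.4.
n = 22.
P25: rank ⌈25/100·22⌉ = 6 → 2.9.
P75: rank ⌈75/100·22⌉ = 17 → 3.9.
Difference: 3.9 − 2.9 = 1.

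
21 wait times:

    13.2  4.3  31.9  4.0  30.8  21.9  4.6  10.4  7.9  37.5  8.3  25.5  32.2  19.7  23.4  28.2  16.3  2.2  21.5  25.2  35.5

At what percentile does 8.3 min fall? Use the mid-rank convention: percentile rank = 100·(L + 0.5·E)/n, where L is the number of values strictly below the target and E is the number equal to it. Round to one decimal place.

26.2

Sorted: 2.2, 4.0, 4.3, 4.6, 7.9, 8.3, 10.4, 13.2, 16.3, 19.7, 21.5, 21.9, 23.4, 25.2, 25.5, 28.2, 30.8, 31.9, 32.2, 35.5, 37.5.
Count below 8.3: L = 5; count equal: E = 1; n = 21.
Percentile rank = 100·(5 + 0.5·1)/21 = 100·5.5/21 = 26.19.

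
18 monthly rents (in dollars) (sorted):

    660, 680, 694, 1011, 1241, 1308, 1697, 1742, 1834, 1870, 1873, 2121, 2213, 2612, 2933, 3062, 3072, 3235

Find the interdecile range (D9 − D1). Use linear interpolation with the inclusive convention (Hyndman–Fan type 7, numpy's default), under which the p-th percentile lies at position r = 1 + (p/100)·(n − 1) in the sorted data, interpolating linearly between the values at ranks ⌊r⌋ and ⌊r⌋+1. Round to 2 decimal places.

2375.20

n = 18.
P10: r = 2.7; ranks 2–3 are 680, 694; interpolating gives 689.8.
P90: r = 16.3; ranks 16–17 are 3062, 3072; interpolating gives 3065.
Difference: 3065 − 689.8 = 2375.2.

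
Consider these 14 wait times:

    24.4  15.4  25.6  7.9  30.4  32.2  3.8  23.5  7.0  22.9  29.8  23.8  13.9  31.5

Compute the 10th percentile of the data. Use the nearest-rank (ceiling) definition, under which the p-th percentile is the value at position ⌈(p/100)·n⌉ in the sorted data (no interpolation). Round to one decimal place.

7.0

Sorted: 3.8, 7.0, 7.9, 13.9, 15.4, 22.9, 23.5, 23.8, 24.4, 25.6, 29.8, 30.4, 31.5, 32.2.
n = 14.
Position = ⌈10/100 · 14⌉ = ⌈1.4⌉ = 2.
The value at rank 2 is 7.0.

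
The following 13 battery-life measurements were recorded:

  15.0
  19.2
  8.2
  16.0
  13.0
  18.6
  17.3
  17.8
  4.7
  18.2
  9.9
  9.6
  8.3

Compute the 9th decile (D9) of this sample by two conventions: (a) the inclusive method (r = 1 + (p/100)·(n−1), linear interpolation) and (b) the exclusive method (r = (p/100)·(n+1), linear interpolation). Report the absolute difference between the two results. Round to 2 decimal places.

Sorted: 4.7, 8.2, 8.3, 9.6, 9.9, 13.0, 15.0, 16.0, 17.3, 17.8, 18.2, 18.6, 19.2.
n = 13.
(a) r = 11.8; between ranks 11 (18.2) and 12 (18.6): 18.52.
(b) r = 12.6; between ranks 12 (18.6) and 13 (19.2): 18.96.
|18.52 − 18.96| = 0.44.

0.44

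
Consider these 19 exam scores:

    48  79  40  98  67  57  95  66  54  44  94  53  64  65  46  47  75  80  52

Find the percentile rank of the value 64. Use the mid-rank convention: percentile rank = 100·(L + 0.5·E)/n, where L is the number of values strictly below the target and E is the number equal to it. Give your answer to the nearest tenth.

50.0

Sorted: 40, 44, 46, 47, 48, 52, 53, 54, 57, 64, 65, 66, 67, 75, 79, 80, 94, 95, 98.
Count below 64: L = 9; count equal: E = 1; n = 19.
Percentile rank = 100·(9 + 0.5·1)/19 = 100·9.5/19 = 50.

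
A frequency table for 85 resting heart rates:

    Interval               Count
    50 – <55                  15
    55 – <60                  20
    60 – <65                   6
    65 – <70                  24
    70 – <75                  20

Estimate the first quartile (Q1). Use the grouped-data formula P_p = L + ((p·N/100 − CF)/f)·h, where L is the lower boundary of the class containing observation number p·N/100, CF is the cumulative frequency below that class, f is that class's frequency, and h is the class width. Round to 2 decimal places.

56.56

N = 85; target position k = 25/100 · 85 = 21.25.
Cumulative frequencies: 15, 35, 41, 65, 85.
Observation 21.25 falls in the class 55 – <60.
L = 55, CF = 15, f = 20, h = 5.
P25 = 55 + ((21.25 − 15)/20)·5 = 55 + 1.5625 = 56.5625.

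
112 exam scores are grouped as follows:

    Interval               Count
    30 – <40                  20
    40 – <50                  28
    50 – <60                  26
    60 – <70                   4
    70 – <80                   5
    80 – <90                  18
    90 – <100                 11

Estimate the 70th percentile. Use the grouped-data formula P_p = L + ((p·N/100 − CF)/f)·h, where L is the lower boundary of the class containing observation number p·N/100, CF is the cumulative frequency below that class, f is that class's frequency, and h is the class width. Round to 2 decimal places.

N = 112; target position k = 70/100 · 112 = 78.4.
Cumulative frequencies: 20, 48, 74, 78, 83, 101, 112.
Observation 78.4 falls in the class 70 – <80.
L = 70, CF = 78, f = 5, h = 10.
P70 = 70 + ((78.4 − 78)/5)·10 = 70 + 0.8 = 70.8.

70.80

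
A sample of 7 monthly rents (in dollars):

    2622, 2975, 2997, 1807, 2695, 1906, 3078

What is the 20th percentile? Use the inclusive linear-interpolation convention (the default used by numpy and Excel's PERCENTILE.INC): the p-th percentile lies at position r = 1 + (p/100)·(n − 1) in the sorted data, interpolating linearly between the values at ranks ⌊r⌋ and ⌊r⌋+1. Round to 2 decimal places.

Sorted: 1807, 1906, 2622, 2695, 2975, 2997, 3078.
n = 7.
r = 1 + (20/100)·(7 − 1) = 1 + 1.2 = 2.2.
Rank 2 is 1906 and rank 3 is 2622.
Interpolate: 1906 + 0.2·(2622 − 1906) = 1906 + 0.2·716 = 2049.2.

2049.20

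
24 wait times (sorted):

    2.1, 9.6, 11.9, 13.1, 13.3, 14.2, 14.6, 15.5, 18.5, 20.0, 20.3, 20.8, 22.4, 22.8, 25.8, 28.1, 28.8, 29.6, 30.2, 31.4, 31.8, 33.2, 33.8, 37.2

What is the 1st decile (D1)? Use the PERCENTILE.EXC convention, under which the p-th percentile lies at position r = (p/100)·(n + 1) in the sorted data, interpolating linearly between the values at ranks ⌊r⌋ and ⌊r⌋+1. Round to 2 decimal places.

n = 24.
r = (10/100)·(24 + 1) = 2.5.
Rank 2 is 9.6 and rank 3 is 11.9.
Interpolate: 9.6 + 0.5·(11.9 − 9.6) = 9.6 + 0.5·2.3 = 10.75.

10.75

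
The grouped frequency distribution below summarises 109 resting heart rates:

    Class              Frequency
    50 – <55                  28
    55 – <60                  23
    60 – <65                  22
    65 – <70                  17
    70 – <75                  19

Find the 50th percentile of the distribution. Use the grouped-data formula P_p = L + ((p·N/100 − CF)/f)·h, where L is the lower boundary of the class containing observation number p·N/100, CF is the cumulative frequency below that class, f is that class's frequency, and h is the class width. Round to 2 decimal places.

60.80

N = 109; target position k = 50/100 · 109 = 54.5.
Cumulative frequencies: 28, 51, 73, 90, 109.
Observation 54.5 falls in the class 60 – <65.
L = 60, CF = 51, f = 22, h = 5.
P50 = 60 + ((54.5 − 51)/22)·5 = 60 + 0.795455 = 60.7955.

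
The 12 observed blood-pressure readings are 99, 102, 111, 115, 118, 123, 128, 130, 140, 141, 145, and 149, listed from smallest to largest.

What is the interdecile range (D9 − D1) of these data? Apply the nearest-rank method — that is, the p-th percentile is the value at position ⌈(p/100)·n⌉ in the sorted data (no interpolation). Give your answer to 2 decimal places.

43.00

n = 12.
P10: rank ⌈10/100·12⌉ = 2 → 102.
P90: rank ⌈90/100·12⌉ = 11 → 145.
Difference: 145 − 102 = 43.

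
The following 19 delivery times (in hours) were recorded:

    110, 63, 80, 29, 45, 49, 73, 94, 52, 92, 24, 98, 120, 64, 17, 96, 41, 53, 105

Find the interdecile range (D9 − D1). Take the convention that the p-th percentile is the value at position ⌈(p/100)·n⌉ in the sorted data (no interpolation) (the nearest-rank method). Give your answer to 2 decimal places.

Sorted: 17, 24, 29, 41, 45, 49, 52, 53, 63, 64, 73, 80, 92, 94, 96, 98, 105, 110, 120.
n = 19.
P10: rank ⌈10/100·19⌉ = 2 → 24.
P90: rank ⌈90/100·19⌉ = 18 → 110.
Difference: 110 − 24 = 86.

86.00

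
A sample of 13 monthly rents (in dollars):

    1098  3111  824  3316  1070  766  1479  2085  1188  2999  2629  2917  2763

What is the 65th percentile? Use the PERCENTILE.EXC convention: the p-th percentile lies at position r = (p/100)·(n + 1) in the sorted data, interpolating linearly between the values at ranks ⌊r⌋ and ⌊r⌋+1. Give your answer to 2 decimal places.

2778.40

Sorted: 766, 824, 1070, 1098, 1188, 1479, 2085, 2629, 2763, 2917, 2999, 3111, 3316.
n = 13.
r = (65/100)·(13 + 1) = 9.1.
Rank 9 is 2763 and rank 10 is 2917.
Interpolate: 2763 + 0.1·(2917 − 2763) = 2763 + 0.1·154 = 2778.4.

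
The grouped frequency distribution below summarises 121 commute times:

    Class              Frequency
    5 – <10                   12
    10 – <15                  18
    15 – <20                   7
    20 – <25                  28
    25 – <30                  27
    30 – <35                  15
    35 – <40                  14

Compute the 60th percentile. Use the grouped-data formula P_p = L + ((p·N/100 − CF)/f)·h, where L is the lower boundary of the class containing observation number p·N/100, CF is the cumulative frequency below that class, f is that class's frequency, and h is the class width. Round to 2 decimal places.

26.41

N = 121; target position k = 60/100 · 121 = 72.6.
Cumulative frequencies: 12, 30, 37, 65, 92, 107, 121.
Observation 72.6 falls in the class 25 – <30.
L = 25, CF = 65, f = 27, h = 5.
P60 = 25 + ((72.6 − 65)/27)·5 = 25 + 1.40741 = 26.4074.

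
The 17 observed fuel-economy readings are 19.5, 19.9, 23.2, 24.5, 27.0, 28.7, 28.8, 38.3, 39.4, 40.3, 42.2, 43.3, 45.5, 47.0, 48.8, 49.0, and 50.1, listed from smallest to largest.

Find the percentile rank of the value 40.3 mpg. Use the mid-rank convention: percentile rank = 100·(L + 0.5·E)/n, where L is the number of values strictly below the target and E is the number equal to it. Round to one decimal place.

Count below 40.3: L = 9; count equal: E = 1; n = 17.
Percentile rank = 100·(9 + 0.5·1)/17 = 100·9.5/17 = 55.88.

55.9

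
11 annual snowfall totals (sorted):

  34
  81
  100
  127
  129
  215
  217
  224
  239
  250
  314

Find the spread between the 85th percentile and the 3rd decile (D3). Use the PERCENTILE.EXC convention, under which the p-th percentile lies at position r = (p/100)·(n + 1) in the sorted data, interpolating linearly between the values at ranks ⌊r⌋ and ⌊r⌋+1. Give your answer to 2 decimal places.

n = 11.
P30: r = 3.6; ranks 3–4 are 100, 127; interpolating gives 116.2.
P85: r = 10.2; ranks 10–11 are 250, 314; interpolating gives 262.8.
Difference: 262.8 − 116.2 = 146.6.

146.60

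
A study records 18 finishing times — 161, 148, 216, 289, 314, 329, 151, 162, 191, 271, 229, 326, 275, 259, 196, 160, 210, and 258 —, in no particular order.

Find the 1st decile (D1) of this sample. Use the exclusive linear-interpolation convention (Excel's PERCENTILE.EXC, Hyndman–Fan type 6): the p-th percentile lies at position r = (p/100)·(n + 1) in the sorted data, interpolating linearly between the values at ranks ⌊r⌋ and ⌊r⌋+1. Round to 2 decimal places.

150.70

Sorted: 148, 151, 160, 161, 162, 191, 196, 210, 216, 229, 258, 259, 271, 275, 289, 314, 326, 329.
n = 18.
r = (10/100)·(18 + 1) = 1.9.
Rank 1 is 148 and rank 2 is 151.
Interpolate: 148 + 0.9·(151 − 148) = 148 + 0.9·3 = 150.7.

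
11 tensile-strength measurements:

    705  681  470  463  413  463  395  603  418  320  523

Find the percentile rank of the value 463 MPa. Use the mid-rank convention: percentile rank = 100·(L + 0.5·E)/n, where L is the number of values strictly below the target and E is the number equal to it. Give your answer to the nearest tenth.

45.5

Sorted: 320, 395, 413, 418, 463, 463, 470, 523, 603, 681, 705.
Count below 463: L = 4; count equal: E = 2; n = 11.
Percentile rank = 100·(4 + 0.5·2)/11 = 100·5/11 = 45.45.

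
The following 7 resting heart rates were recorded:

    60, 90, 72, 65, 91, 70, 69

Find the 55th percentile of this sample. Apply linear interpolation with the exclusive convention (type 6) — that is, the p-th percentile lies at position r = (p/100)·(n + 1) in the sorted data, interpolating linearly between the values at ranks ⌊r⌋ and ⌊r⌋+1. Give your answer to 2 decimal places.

Sorted: 60, 65, 69, 70, 72, 90, 91.
n = 7.
r = (55/100)·(7 + 1) = 4.4.
Rank 4 is 70 and rank 5 is 72.
Interpolate: 70 + 0.4·(72 − 70) = 70 + 0.4·2 = 70.8.

70.80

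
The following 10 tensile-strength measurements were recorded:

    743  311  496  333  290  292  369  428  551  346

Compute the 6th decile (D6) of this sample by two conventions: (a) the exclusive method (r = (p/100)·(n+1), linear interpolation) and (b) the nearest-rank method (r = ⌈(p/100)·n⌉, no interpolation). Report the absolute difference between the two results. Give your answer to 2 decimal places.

35.40

Sorted: 290, 292, 311, 333, 346, 369, 428, 496, 551, 743.
n = 10.
(a) r = 6.6; between ranks 6 (369) and 7 (428): 404.4.
(b) the nearest-rank method: rank 6 → 369.
|404.4 − 369| = 35.4.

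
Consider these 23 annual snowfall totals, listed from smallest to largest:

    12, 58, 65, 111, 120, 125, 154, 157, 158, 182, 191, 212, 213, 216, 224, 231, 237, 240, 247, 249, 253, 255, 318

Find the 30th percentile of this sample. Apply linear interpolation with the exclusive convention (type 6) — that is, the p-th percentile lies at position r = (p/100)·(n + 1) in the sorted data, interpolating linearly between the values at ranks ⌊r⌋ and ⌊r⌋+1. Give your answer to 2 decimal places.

n = 23.
r = (30/100)·(23 + 1) = 7.2.
Rank 7 is 154 and rank 8 is 157.
Interpolate: 154 + 0.2·(157 − 154) = 154 + 0.2·3 = 154.6.

154.60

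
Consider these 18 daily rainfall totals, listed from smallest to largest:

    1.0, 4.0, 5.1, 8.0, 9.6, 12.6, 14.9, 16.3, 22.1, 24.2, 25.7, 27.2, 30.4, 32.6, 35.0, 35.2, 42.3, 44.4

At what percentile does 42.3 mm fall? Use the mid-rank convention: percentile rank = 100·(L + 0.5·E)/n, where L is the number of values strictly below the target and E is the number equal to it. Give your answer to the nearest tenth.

91.7

Count below 42.3: L = 16; count equal: E = 1; n = 18.
Percentile rank = 100·(16 + 0.5·1)/18 = 100·16.5/18 = 91.67.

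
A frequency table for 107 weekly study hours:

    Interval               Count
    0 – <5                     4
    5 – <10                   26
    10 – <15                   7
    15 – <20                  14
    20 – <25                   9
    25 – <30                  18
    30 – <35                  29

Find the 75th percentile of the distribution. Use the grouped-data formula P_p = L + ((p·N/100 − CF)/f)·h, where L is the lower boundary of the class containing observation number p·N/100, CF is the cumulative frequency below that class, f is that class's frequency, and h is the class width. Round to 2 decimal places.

N = 107; target position k = 75/100 · 107 = 80.25.
Cumulative frequencies: 4, 30, 37, 51, 60, 78, 107.
Observation 80.25 falls in the class 30 – <35.
L = 30, CF = 78, f = 29, h = 5.
P75 = 30 + ((80.25 − 78)/29)·5 = 30 + 0.387931 = 30.3879.

30.39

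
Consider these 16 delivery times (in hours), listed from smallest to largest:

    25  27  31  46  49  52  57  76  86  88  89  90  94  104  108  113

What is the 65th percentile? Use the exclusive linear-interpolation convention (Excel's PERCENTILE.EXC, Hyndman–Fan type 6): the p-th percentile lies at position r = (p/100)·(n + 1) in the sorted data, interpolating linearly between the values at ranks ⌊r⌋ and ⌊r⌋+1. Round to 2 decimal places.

89.05

n = 16.
r = (65/100)·(16 + 1) = 11.05.
Rank 11 is 89 and rank 12 is 90.
Interpolate: 89 + 0.05·(90 − 89) = 89 + 0.05·1 = 89.05.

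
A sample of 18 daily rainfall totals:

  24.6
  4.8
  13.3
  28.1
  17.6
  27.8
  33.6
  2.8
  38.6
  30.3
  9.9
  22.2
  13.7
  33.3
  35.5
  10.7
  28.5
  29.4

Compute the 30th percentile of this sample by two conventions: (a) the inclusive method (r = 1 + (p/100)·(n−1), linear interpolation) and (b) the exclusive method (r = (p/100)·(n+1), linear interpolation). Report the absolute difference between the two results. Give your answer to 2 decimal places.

Sorted: 2.8, 4.8, 9.9, 10.7, 13.3, 13.7, 17.6, 22.2, 24.6, 27.8, 28.1, 28.5, 29.4, 30.3, 33.3, 33.6, 35.5, 38.6.
n = 18.
(a) r = 6.1; between ranks 6 (13.7) and 7 (17.6): 14.09.
(b) r = 5.7; between ranks 5 (13.3) and 6 (13.7): 13.58.
|14.09 − 13.58| = 0.51.

0.51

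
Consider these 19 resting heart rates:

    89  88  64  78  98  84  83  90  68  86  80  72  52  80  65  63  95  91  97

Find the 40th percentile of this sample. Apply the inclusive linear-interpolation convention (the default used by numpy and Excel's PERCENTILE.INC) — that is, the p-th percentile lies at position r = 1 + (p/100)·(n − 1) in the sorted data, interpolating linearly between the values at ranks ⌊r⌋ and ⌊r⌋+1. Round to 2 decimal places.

Sorted: 52, 63, 64, 65, 68, 72, 78, 80, 80, 83, 84, 86, 88, 89, 90, 91, 95, 97, 98.
n = 19.
r = 1 + (40/100)·(19 − 1) = 1 + 7.2 = 8.2.
Rank 8 is 80 and rank 9 is 80.
Interpolate: 80 + 0.2·(80 − 80) = 80 + 0.2·0 = 80.

80.00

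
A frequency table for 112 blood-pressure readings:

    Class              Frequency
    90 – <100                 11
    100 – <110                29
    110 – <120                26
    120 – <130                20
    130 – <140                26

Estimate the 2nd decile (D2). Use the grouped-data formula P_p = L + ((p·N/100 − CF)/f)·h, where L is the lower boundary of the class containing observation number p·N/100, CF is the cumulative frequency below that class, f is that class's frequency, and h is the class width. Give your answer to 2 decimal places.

103.93

N = 112; target position k = 20/100 · 112 = 22.4.
Cumulative frequencies: 11, 40, 66, 86, 112.
Observation 22.4 falls in the class 100 – <110.
L = 100, CF = 11, f = 29, h = 10.
P20 = 100 + ((22.4 − 11)/29)·10 = 100 + 3.93103 = 103.931.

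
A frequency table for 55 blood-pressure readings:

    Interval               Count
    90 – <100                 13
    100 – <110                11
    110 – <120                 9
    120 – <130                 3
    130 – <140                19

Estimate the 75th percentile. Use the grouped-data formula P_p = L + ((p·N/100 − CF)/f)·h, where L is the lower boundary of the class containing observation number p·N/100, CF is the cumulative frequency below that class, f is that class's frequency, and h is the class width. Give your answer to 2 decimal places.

N = 55; target position k = 75/100 · 55 = 41.25.
Cumulative frequencies: 13, 24, 33, 36, 55.
Observation 41.25 falls in the class 130 – <140.
L = 130, CF = 36, f = 19, h = 10.
P75 = 130 + ((41.25 − 36)/19)·10 = 130 + 2.76316 = 132.763.

132.76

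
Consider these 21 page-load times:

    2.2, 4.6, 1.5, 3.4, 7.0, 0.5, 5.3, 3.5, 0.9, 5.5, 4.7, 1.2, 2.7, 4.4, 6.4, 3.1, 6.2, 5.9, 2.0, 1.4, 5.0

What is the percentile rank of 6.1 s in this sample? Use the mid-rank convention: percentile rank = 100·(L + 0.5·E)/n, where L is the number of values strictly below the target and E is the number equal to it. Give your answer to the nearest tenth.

85.7

Sorted: 0.5, 0.9, 1.2, 1.4, 1.5, 2.0, 2.2, 2.7, 3.1, 3.4, 3.5, 4.4, 4.6, 4.7, 5.0, 5.3, 5.5, 5.9, 6.2, 6.4, 7.0.
Count below 6.1: L = 18; count equal: E = 0; n = 21.
Percentile rank = 100·(18 + 0.5·0)/21 = 100·18/21 = 85.71.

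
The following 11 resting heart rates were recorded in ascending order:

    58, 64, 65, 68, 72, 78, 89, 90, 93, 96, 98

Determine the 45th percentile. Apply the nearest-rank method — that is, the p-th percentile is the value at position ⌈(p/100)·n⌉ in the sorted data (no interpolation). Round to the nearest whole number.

n = 11.
Position = ⌈45/100 · 11⌉ = ⌈4.95⌉ = 5.
The value at rank 5 is 72.

72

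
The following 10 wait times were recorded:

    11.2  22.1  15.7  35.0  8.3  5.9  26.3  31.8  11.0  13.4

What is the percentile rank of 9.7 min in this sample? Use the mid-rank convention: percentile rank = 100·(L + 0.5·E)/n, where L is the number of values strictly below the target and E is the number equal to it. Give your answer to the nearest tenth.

20.0

Sorted: 5.9, 8.3, 11.0, 11.2, 13.4, 15.7, 22.1, 26.3, 31.8, 35.0.
Count below 9.7: L = 2; count equal: E = 0; n = 10.
Percentile rank = 100·(2 + 0.5·0)/10 = 100·2/10 = 20.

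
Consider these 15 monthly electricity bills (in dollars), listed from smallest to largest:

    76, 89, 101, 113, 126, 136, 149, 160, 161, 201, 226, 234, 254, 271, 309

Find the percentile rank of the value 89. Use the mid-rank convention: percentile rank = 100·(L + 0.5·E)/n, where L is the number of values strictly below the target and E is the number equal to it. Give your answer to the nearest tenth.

Count below 89: L = 1; count equal: E = 1; n = 15.
Percentile rank = 100·(1 + 0.5·1)/15 = 100·1.5/15 = 10.

10.0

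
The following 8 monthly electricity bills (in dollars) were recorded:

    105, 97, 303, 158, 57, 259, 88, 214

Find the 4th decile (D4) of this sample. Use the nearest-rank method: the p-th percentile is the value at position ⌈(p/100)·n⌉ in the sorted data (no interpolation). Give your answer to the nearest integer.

Sorted: 57, 88, 97, 105, 158, 214, 259, 303.
n = 8.
Position = ⌈40/100 · 8⌉ = ⌈3.2⌉ = 4.
The value at rank 4 is 105.

105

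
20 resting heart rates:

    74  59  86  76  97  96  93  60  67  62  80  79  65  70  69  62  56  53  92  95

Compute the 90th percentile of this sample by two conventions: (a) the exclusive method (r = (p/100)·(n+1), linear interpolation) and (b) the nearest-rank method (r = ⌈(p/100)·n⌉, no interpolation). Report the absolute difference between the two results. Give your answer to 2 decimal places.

0.90

Sorted: 53, 56, 59, 60, 62, 62, 65, 67, 69, 70, 74, 76, 79, 80, 86, 92, 93, 95, 96, 97.
n = 20.
(a) r = 18.9; between ranks 18 (95) and 19 (96): 95.9.
(b) the nearest-rank method: rank 18 → 95.
|95.9 − 95| = 0.9.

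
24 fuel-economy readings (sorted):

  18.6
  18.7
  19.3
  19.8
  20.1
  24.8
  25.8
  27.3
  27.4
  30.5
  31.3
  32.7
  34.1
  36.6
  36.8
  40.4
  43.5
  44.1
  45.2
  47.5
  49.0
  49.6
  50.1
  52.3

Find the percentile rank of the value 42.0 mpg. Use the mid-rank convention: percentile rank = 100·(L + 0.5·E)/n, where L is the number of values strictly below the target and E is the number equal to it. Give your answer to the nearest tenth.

66.7

Count below 42.0: L = 16; count equal: E = 0; n = 24.
Percentile rank = 100·(16 + 0.5·0)/24 = 100·16/24 = 66.67.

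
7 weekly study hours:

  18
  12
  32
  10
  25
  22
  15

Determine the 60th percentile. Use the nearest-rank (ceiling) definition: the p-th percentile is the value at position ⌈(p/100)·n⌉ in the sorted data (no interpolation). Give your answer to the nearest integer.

22

Sorted: 10, 12, 15, 18, 22, 25, 32.
n = 7.
Position = ⌈60/100 · 7⌉ = ⌈4.2⌉ = 5.
The value at rank 5 is 22.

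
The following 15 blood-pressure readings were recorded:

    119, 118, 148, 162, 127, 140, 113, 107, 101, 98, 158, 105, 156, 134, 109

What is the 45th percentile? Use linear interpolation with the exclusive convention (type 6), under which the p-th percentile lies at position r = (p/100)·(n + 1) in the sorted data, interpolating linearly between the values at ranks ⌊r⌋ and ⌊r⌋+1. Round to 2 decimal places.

118.20

Sorted: 98, 101, 105, 107, 109, 113, 118, 119, 127, 134, 140, 148, 156, 158, 162.
n = 15.
r = (45/100)·(15 + 1) = 7.2.
Rank 7 is 118 and rank 8 is 119.
Interpolate: 118 + 0.2·(119 − 118) = 118 + 0.2·1 = 118.2.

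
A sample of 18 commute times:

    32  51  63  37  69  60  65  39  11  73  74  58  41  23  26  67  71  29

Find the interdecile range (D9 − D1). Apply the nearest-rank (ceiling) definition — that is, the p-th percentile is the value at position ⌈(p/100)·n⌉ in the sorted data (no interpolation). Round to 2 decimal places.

50.00

Sorted: 11, 23, 26, 29, 32, 37, 39, 41, 51, 58, 60, 63, 65, 67, 69, 71, 73, 74.
n = 18.
P10: rank ⌈10/100·18⌉ = 2 → 23.
P90: rank ⌈90/100·18⌉ = 17 → 73.
Difference: 73 − 23 = 50.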